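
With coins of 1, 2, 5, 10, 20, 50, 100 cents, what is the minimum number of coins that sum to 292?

292 − 2×100→92 − 1×50→42 − 2×20→2 − 1×2→0
Total coins = 2 + 1 + 2 + 1 = 6

6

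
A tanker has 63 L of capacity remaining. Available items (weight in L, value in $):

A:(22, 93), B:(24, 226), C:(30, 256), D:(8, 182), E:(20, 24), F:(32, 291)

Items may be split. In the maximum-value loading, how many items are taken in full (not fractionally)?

Order: D (182/8=22.75) > B (226/24=9.42) > F (291/32=9.09) > C (256/30=8.53) > A (93/22=4.23) > E (24/20=1.20)
Fill: take D (8 @ 182) → take B (24 @ 226) → take 31/32 of F → 281.91; 63/63 used.
2 item(s) taken whole; one partial (take 31/32 of F).

2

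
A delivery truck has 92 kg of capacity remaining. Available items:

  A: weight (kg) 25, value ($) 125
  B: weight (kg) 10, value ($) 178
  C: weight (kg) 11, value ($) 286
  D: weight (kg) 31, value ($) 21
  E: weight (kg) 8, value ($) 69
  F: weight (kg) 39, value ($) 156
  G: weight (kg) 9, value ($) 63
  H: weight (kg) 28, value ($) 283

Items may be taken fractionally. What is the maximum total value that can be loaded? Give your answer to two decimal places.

1008.00

Greedy by value/weight ratio, highest first.
Ratios (sorted): C 26.00, B 17.80, H 10.11, E 8.62, G 7.00, A 5.00, F 4.00, D 0.68
take C (11 @ 286); take B (10 @ 178); take H (28 @ 283); take E (8 @ 69); take G (9 @ 63); take A (25 @ 125); take 1/39 of F → 4.00. Capacity used 92/92.
Total value = 1008.00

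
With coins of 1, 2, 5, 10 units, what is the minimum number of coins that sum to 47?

6

Greedy: take as many of the largest coin as possible, then repeat with the remainder.
47 = 4×10 + 1×5 + 1×2
Total coins = 4 + 1 + 1 = 6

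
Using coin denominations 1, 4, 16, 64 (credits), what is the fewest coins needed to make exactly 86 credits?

5

Greedy: take as many of the largest coin as possible, then repeat with the remainder.
86 − 1×64→22 − 1×16→6 − 1×4→2 − 2×1→0
Total coins = 1 + 1 + 1 + 2 = 5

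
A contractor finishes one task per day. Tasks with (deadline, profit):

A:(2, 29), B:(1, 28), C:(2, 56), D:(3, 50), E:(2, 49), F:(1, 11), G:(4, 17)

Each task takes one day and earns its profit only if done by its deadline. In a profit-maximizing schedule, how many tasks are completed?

4

Sort by profit descending; place each in the latest free slot ≤ its deadline.
By profit: C(d2,56), D(d3,50), E(d2,49), A(d2,29), B(d1,28), G(d4,17), F(d1,11)
C→slot 2; D→slot 3; E→slot 1; A skipped; B skipped; G→slot 4; F skipped.
4 of 7 scheduled.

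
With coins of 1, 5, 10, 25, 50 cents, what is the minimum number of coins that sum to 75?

Use the largest denomination that fits, subtract, and repeat.
75 = 1×50 + 1×25
Total coins = 1 + 1 = 2

2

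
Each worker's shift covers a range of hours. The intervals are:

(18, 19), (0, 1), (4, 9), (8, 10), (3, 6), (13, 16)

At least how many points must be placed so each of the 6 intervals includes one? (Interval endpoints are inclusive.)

Sorted: [0,1] [3,6] [4,9] [8,10] [13,16] [18,19]
{[0,1]} hit by 1; {[3,6],[4,9]} hit by 6; {[8,10]} hit by 10; {[13,16]} hit by 16; {[18,19]} hit by 19.
Points: 1, 6, 10, 16, 19 (5 total).

5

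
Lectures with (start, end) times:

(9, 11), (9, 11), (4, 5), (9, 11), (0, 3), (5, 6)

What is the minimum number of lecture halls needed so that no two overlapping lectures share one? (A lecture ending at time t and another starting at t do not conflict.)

3

Events (time:±→running): 0:+→1 3:-→0 4:+→1 5:-→0 5:+→1 6:-→0 9:+→1 9:+→2 9:+→3 … peak 3.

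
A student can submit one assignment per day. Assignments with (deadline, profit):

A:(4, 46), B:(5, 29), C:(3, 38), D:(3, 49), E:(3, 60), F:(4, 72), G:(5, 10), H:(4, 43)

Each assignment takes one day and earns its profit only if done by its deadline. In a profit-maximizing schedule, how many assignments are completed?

Take jobs in profit order; each goes to the latest open slot no later than its deadline.
Profit order: F=72 E=60 D=49 A=46 H=43 C=38 B=29 G=10
Assign: F→slot 4, E→slot 3, D→slot 2, A→slot 1, H skipped, C skipped, B→slot 5, G skipped.
Slots: [1:A] [2:D] [3:E] [4:F] [5:B]
5 of 8 scheduled.

5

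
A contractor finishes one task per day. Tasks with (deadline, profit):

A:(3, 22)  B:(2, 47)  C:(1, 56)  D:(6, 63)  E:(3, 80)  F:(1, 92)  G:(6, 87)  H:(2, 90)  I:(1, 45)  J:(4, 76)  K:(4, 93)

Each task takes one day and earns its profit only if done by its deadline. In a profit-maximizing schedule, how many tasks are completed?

By profit: K(d4,93), F(d1,92), H(d2,90), G(d6,87), E(d3,80), J(d4,76), D(d6,63), C(d1,56), B(d2,47), I(d1,45), A(d3,22)
K→slot 4; F→slot 1; H→slot 2; G→slot 6; E→slot 3; J skipped; D→slot 5; C skipped; B skipped; I skipped; A skipped.
6 of 11 scheduled.

6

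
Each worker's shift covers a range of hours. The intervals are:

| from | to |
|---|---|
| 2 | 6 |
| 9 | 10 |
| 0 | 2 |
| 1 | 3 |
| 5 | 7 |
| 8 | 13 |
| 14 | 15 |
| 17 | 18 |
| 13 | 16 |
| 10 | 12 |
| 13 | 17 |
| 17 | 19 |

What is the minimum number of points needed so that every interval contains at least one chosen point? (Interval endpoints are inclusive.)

Process intervals by earliest right end; each time one isn't hit yet, stab at its right endpoint.
Sorted: [0,2] [1,3] [2,6] [5,7] [9,10] [10,12] [8,13] [14,15] [13,16] [13,17] [17,18] [17,19]
{[0,2],[1,3],[2,6]} hit by 2; {[5,7]} hit by 7; {[9,10],[10,12],[8,13]} hit by 10; {[14,15],[13,16],[13,17]} hit by 15; {[17,18],[17,19]} hit by 18.
Points: 2, 7, 10, 15, 18 (5 total).

5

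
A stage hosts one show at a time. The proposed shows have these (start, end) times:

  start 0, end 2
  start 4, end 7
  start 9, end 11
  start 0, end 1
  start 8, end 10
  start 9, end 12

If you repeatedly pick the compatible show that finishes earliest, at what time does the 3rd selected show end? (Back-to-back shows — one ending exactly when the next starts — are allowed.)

Sorted by end: (0,1)  (0,2)  (4,7)  (8,10)  (9,11)  (9,12)
take (0,1); take (4,7); take (8,10); skip (9,12).
Selected: (0,1) (4,7) (8,10)

10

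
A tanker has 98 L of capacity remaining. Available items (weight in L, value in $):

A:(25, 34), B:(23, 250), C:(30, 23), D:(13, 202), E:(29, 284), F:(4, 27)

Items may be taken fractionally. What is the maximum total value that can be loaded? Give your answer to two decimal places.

800.07

Ratios (sorted): D 15.54, B 10.87, E 9.79, F 6.75, A 1.36, C 0.77
take D (13 @ 202); take B (23 @ 250); take E (29 @ 284); take F (4 @ 27); take A (25 @ 34); take 4/30 of C → 3.07. Capacity used 98/98.
Total value = 800.07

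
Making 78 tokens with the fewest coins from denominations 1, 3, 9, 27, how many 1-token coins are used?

0

Use the largest denomination that fits, subtract, and repeat.
78 = 2×27 + 2×9 + 2×3
Count of 1: 0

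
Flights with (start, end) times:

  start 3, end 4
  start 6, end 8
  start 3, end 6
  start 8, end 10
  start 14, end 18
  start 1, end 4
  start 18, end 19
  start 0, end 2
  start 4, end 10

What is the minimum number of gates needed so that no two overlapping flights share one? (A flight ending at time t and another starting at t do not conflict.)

Count concurrent intervals with a sweep; the peak is the room count.
Events (time:±→running): 0:+→1 1:+→2 2:-→1 3:+→2 3:+→3 … peak 3.

3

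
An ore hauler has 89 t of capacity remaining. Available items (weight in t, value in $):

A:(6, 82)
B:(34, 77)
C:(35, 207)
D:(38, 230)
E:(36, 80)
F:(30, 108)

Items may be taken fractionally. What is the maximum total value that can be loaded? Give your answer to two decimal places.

555.00

Order: A (82/6=13.67) > D (230/38=6.05) > C (207/35=5.91) > F (108/30=3.60) > B (77/34=2.26) > E (80/36=2.22)
Fill: take A (6 @ 82) → take D (38 @ 230) → take C (35 @ 207) → take 10/30 of F → 36.00; 89/89 used.
Total value = 555.00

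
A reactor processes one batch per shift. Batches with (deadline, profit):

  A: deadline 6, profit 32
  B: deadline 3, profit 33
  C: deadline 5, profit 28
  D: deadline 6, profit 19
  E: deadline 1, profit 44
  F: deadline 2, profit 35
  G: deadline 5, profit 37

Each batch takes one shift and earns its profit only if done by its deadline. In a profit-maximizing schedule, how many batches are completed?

6

By profit: E(d1,44), G(d5,37), F(d2,35), B(d3,33), A(d6,32), C(d5,28), D(d6,19)
E→slot 1; G→slot 5; F→slot 2; B→slot 3; A→slot 6; C→slot 4; D skipped.
6 of 7 scheduled.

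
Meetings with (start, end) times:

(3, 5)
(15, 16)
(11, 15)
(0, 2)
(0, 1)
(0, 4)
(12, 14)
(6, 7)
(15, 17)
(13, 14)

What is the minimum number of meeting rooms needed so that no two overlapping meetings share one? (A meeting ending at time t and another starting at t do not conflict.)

The answer is the maximum number of intervals overlapping at any instant.
Events (time:±→running): 0:+→1 0:+→2 0:+→3 … peak 3.

3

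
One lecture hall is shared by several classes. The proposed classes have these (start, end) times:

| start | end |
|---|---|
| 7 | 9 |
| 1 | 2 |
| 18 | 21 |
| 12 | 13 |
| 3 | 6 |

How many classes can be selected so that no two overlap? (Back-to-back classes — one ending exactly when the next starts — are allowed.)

5

Greedy by earliest finish: after sorting by end time, pick each interval compatible with the last pick.
Sorted by end: (1,2)  (3,6)  (7,9)  (12,13)  (18,21)
take (1,2); take (3,6); take (7,9); take (12,13); take (18,21).
Selected 5 classes.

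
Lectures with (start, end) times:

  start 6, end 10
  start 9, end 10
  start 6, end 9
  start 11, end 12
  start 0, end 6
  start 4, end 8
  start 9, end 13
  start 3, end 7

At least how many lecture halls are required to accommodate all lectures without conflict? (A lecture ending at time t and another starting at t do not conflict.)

Events (time:±→running): 0:+→1 3:+→2 4:+→3 6:-→2 6:+→3 6:+→4 … peak 4.

4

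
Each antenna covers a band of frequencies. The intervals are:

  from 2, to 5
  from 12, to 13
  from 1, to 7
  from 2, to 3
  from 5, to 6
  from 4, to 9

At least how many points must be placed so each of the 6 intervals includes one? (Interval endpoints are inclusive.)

3

Process intervals by earliest right end; each time one isn't hit yet, stab at its right endpoint.
Sorted: [2,3] [2,5] [5,6] [1,7] [4,9] [12,13]
{[2,3],[2,5]} hit by 3; {[5,6],[1,7],[4,9]} hit by 6; {[12,13]} hit by 13.
Points: 3, 6, 13 (3 total).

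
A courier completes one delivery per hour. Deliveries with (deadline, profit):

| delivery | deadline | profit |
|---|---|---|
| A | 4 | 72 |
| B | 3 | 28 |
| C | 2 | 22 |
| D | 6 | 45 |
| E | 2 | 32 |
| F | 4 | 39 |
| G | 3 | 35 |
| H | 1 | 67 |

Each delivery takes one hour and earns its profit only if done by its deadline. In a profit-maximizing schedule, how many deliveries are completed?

5

Take jobs in profit order; each goes to the latest open slot no later than its deadline.
By profit: A(d4,72), H(d1,67), D(d6,45), F(d4,39), G(d3,35), E(d2,32), B(d3,28), C(d2,22)
A→slot 4; H→slot 1; D→slot 6; F→slot 3; G→slot 2; E skipped; B skipped; C skipped.
5 of 8 scheduled.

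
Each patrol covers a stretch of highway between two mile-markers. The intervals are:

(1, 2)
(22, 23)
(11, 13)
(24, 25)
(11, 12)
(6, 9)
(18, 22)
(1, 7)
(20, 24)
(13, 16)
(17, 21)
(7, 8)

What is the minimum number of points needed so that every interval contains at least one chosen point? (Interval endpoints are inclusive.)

Sort by right endpoint; whenever an interval is uncovered, place a point at its right end.
Sorted: [1,2] [1,7] [7,8] [6,9] [11,12] [11,13] [13,16] [17,21] [18,22] [22,23] [20,24] [24,25]
{[1,2],[1,7]} hit by 2; {[7,8],[6,9]} hit by 8; {[11,12],[11,13]} hit by 12; {[13,16]} hit by 16; {[17,21],[18,22]} hit by 21; {[22,23],[20,24]} hit by 23; {[24,25]} hit by 25.
Points: 2, 8, 12, 16, 21, 23, 25 (7 total).

7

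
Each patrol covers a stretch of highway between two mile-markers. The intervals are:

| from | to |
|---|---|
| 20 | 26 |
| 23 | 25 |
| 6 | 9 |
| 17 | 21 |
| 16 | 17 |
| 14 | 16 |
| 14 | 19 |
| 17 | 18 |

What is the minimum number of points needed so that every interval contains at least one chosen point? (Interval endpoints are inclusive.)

4

Sort by right endpoint; whenever an interval is uncovered, place a point at its right end.
Sorted: [6,9] [14,16] [16,17] [17,18] [14,19] [17,21] [23,25] [20,26]
{[6,9]} hit by 9; {[14,16],[16,17]} hit by 16; {[17,18],[14,19],[17,21]} hit by 18; {[23,25],[20,26]} hit by 25.
Points: 9, 16, 18, 25 (4 total).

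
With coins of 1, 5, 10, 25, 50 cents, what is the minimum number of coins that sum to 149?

9

Greedy: take as many of the largest coin as possible, then repeat with the remainder.
149 − 2×50→49 − 1×25→24 − 2×10→4 − 4×1→0
Total coins = 2 + 1 + 2 + 4 = 9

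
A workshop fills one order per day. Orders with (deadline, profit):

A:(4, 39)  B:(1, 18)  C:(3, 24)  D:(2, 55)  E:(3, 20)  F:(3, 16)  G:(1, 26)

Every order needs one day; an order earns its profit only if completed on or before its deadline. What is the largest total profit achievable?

144

Take jobs in profit order; each goes to the latest open slot no later than its deadline.
Profit order: D=55 A=39 G=26 C=24 E=20 B=18 F=16
Assign: D→slot 2, A→slot 4, G→slot 1, C→slot 3, E skipped, B skipped, F skipped.
Slots: [1:G] [2:D] [3:C] [4:A]
Profit = 26 + 55 + 24 + 39 = 144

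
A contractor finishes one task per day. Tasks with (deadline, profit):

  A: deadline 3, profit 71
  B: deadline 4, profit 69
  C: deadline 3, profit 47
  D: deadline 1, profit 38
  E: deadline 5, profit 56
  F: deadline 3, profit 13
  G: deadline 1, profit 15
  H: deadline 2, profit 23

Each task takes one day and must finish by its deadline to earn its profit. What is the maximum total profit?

Sort by profit descending; place each in the latest free slot ≤ its deadline.
By profit: A(d3,71), B(d4,69), E(d5,56), C(d3,47), D(d1,38), H(d2,23), G(d1,15), F(d3,13)
A→slot 3; B→slot 4; E→slot 5; C→slot 2; D→slot 1; H skipped; G skipped; F skipped.
Profit = 38 + 47 + 71 + 69 + 56 = 281

281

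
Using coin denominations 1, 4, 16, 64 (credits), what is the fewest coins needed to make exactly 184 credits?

184 − 2×64→56 − 3×16→8 − 2×4→0
Total coins = 2 + 3 + 2 = 7

7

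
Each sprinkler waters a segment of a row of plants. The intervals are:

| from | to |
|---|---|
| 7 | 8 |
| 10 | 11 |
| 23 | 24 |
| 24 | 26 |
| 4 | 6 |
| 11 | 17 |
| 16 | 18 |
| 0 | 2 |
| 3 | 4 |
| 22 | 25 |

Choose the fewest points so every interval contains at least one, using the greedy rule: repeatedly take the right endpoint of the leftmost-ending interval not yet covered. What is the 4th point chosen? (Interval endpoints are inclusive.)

11

Sorted: [0,2] [3,4] [4,6] [7,8] [10,11] [11,17] [16,18] [23,24] [22,25] [24,26]
{[0,2]} hit by 2; {[3,4],[4,6]} hit by 4; {[7,8]} hit by 8; {[10,11],[11,17]} hit by 11; {[16,18]} hit by 18; {[23,24],[22,25],[24,26]} hit by 24.
Points: 2, 4, 8, 11, 18, 24 (6 total).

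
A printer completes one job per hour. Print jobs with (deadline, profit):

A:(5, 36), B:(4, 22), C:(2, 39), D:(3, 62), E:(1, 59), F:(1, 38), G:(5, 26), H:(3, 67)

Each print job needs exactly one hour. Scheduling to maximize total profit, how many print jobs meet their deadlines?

5

Sort by profit descending; place each in the latest free slot ≤ its deadline.
By profit: H(d3,67), D(d3,62), E(d1,59), C(d2,39), F(d1,38), A(d5,36), G(d5,26), B(d4,22)
H→slot 3; D→slot 2; E→slot 1; C skipped; F skipped; A→slot 5; G→slot 4; B skipped.
5 of 8 scheduled.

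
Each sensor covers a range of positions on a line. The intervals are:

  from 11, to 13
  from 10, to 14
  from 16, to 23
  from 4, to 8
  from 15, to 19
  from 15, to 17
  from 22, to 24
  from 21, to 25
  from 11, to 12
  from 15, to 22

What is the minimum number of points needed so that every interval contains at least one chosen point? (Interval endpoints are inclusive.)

4

By right end: [4,8]  [11,12]  [11,13]  [10,14]  [15,17]  [15,19]  [15,22]  [16,23]  [22,24]  [21,25]
[4,8] uncovered → point at 8; [11,12] uncovered → point at 12; [15,17] uncovered → point at 17; [22,24] uncovered → point at 24.
Points: 8, 12, 17, 24 (4 total).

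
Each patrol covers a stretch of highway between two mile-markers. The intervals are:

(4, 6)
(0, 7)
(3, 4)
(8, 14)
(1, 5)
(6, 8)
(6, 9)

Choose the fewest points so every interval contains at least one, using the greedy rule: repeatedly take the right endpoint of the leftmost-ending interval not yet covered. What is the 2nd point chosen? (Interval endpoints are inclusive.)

8

Sort by right endpoint; whenever an interval is uncovered, place a point at its right end.
Sorted: [3,4] [1,5] [4,6] [0,7] [6,8] [6,9] [8,14]
{[3,4],[1,5],[4,6],[0,7]} hit by 4; {[6,8],[6,9],[8,14]} hit by 8.
Points: 4, 8 (2 total).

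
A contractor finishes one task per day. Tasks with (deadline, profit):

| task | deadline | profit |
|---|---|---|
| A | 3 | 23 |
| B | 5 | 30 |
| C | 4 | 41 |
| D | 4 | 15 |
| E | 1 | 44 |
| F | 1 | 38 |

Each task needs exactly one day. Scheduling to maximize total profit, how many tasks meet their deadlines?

5

Sort by profit descending; place each in the latest free slot ≤ its deadline.
Profit order: E=44 C=41 F=38 B=30 A=23 D=15
Assign: E→slot 1, C→slot 4, F skipped, B→slot 5, A→slot 3, D→slot 2.
Slots: [1:E] [2:D] [3:A] [4:C] [5:B]
5 of 6 scheduled.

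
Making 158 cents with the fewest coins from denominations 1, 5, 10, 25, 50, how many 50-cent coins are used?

3

Use the largest denomination that fits, subtract, and repeat.
158 = 3×50 + 1×5 + 3×1
Count of 50: 3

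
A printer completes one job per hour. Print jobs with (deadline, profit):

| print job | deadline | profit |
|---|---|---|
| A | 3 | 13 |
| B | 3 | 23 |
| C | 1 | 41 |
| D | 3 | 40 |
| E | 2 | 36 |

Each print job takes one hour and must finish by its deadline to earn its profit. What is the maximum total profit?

117

Take jobs in profit order; each goes to the latest open slot no later than its deadline.
By profit: C(d1,41), D(d3,40), E(d2,36), B(d3,23), A(d3,13)
C→slot 1; D→slot 3; E→slot 2; B skipped; A skipped.
Profit = 41 + 36 + 40 = 117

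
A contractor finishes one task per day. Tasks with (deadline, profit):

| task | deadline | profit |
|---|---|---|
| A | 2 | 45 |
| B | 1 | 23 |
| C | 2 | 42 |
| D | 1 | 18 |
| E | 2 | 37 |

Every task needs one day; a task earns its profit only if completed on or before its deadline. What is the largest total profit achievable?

Take jobs in profit order; each goes to the latest open slot no later than its deadline.
By profit: A(d2,45), C(d2,42), E(d2,37), B(d1,23), D(d1,18)
A→slot 2; C→slot 1; E skipped; B skipped; D skipped.
Profit = 42 + 45 = 87

87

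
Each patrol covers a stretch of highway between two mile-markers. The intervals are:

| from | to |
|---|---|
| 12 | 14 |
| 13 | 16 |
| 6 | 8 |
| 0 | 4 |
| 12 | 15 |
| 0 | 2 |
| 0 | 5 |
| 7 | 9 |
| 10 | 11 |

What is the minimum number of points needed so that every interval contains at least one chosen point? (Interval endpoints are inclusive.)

Sort by right endpoint; whenever an interval is uncovered, place a point at its right end.
Sorted: [0,2] [0,4] [0,5] [6,8] [7,9] [10,11] [12,14] [12,15] [13,16]
{[0,2],[0,4],[0,5]} hit by 2; {[6,8],[7,9]} hit by 8; {[10,11]} hit by 11; {[12,14],[12,15],[13,16]} hit by 14.
Points: 2, 8, 11, 14 (4 total).

4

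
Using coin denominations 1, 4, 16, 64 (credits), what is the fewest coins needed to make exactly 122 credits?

8

122 − 1×64→58 − 3×16→10 − 2×4→2 − 2×1→0
Total coins = 1 + 3 + 2 + 2 = 8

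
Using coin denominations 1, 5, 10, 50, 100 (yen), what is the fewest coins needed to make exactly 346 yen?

9

346 − 3×100→46 − 4×10→6 − 1×5→1 − 1×1→0
Total coins = 3 + 4 + 1 + 1 = 9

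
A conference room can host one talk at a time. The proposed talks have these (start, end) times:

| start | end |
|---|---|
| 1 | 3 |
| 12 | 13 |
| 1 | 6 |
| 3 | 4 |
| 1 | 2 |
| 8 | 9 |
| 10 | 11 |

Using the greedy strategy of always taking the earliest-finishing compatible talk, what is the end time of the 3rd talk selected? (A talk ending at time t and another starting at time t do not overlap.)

9

Order by finish time; keep every interval that doesn't clash with the previous kept one.
Sorted by end: (1,2)  (1,3)  (3,4)  (1,6)  (8,9)  (10,11)  (12,13)
take (1,2); skip (1,3); take (3,4); skip (1,6); take (8,9); take (10,11); take (12,13).
Selected: (1,2) (3,4) (8,9) (10,11) (12,13)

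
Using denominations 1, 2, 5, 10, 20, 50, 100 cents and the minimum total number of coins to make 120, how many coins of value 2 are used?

120 − 1×100→20 − 1×20→0
Count of 2: 0

0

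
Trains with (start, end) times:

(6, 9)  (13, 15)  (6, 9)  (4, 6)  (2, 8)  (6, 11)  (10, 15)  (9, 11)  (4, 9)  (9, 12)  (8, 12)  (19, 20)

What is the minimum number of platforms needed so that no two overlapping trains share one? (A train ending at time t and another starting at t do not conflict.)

Count concurrent intervals with a sweep; the peak is the room count.
starts: [2, 4, 4, 6, 6, 6, 8, 9, 9, 10, 13, 19]
ends:   [6, 8, 9, 9, 9, 11, 11, 12, 12, 15, 15, 20]
s2→1 s4→2 s4→3 e6→2 s6→3 s6→4 s6→5  — peak 5.

5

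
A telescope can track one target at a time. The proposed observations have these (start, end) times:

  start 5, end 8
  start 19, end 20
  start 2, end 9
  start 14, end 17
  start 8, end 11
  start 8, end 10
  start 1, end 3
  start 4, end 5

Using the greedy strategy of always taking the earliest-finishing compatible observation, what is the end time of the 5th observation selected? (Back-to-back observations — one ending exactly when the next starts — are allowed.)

17

Greedy by earliest finish: after sorting by end time, pick each interval compatible with the last pick.
Sorted by end: (1,3)  (4,5)  (5,8)  (2,9)  (8,10)  (8,11)  (14,17)  (19,20)
take (1,3); take (4,5); take (5,8); skip (2,9); take (8,10); take (14,17); take (19,20).
Selected: (1,3) (4,5) (5,8) (8,10) (14,17) (19,20)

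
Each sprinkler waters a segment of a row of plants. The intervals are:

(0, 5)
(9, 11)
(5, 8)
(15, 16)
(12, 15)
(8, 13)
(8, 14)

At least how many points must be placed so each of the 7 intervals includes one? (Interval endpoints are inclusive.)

3

By right end: [0,5]  [5,8]  [9,11]  [8,13]  [8,14]  [12,15]  [15,16]
[0,5] uncovered → point at 5; [9,11] uncovered → point at 11; [12,15] uncovered → point at 15.
Points: 5, 11, 15 (3 total).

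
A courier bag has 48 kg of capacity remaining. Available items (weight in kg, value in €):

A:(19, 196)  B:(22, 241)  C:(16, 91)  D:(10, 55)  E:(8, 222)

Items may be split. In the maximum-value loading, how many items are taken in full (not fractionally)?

Greedy by value/weight ratio, highest first.
Order: E (222/8=27.75) > B (241/22=10.95) > A (196/19=10.32) > C (91/16=5.69) > D (55/10=5.50)
Fill: take E (8 @ 222) → take B (22 @ 241) → take 18/19 of A → 185.68; 48/48 used.
2 item(s) taken whole; one partial (take 18/19 of A).

2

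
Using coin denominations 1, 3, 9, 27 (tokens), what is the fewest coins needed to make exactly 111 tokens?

111 = 4×27 + 1×3
Total coins = 4 + 1 = 5

5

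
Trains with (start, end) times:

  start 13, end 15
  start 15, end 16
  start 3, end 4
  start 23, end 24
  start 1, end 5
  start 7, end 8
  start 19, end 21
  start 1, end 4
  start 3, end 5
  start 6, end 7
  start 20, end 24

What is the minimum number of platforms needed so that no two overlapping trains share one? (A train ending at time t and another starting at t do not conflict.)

4

starts: [1, 1, 3, 3, 6, 7, 13, 15, 19, 20, 23]
ends:   [4, 4, 5, 5, 7, 8, 15, 16, 21, 24, 24]
s1→1 s1→2 s3→3 s3→4  — peak 4.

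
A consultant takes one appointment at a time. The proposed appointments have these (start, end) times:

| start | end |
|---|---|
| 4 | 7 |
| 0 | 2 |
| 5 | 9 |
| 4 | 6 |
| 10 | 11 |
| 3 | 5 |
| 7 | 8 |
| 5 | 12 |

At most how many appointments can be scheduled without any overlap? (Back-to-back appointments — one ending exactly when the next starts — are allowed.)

4

By end time: (0,2), (3,5), (4,6), (4,7), (7,8), (5,9), (10,11), (5,12).
Pick (0,2); next start ≥ 2 → (3,5); next start ≥ 5 → (7,8); next start ≥ 8 → (10,11).
Selected 4 appointments.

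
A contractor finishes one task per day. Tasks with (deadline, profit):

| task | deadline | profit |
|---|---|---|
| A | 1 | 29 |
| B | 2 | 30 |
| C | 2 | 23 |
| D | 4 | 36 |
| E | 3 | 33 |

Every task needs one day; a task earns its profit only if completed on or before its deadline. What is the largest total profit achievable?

Take jobs in profit order; each goes to the latest open slot no later than its deadline.
By profit: D(d4,36), E(d3,33), B(d2,30), A(d1,29), C(d2,23)
D→slot 4; E→slot 3; B→slot 2; A→slot 1; C skipped.
Profit = 29 + 30 + 33 + 36 = 128

128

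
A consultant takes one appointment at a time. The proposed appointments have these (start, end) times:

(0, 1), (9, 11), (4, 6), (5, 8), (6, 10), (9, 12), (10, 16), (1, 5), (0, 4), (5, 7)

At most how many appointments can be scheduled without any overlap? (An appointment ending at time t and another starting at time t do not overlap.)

4

By end time: (0,1), (0,4), (1,5), (4,6), (5,7), (5,8), (6,10), (9,11), (9,12), (10,16).
Pick (0,1); next start ≥ 1 → (1,5); next start ≥ 5 → (5,7); next start ≥ 7 → (9,11).
Selected 4 appointments.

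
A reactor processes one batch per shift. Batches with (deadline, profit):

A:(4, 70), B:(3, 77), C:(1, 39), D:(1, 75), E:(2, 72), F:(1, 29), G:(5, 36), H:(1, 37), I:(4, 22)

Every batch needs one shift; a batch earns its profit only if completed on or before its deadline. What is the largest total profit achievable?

Take jobs in profit order; each goes to the latest open slot no later than its deadline.
By profit: B(d3,77), D(d1,75), E(d2,72), A(d4,70), C(d1,39), H(d1,37), G(d5,36), F(d1,29), I(d4,22)
B→slot 3; D→slot 1; E→slot 2; A→slot 4; C skipped; H skipped; G→slot 5; F skipped; I skipped.
Profit = 75 + 72 + 77 + 70 + 36 = 330

330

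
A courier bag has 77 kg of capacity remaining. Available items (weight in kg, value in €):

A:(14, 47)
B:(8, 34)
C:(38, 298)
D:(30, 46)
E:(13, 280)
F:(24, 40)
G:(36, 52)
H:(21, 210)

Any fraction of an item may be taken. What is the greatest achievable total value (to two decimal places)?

Ratios (sorted): E 21.54, H 10.00, C 7.84, B 4.25, A 3.36, F 1.67, D 1.53, G 1.44
take E (13 @ 280); take H (21 @ 210); take C (38 @ 298); take 5/8 of B → 21.25. Capacity used 77/77.
Total value = 809.25

809.25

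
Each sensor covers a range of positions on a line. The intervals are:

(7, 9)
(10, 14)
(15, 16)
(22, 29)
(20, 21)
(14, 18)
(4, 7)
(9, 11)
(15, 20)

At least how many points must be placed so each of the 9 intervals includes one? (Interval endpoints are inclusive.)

5

Sort by right endpoint; whenever an interval is uncovered, place a point at its right end.
Sorted: [4,7] [7,9] [9,11] [10,14] [15,16] [14,18] [15,20] [20,21] [22,29]
{[4,7],[7,9]} hit by 7; {[9,11],[10,14]} hit by 11; {[15,16],[14,18],[15,20]} hit by 16; {[20,21]} hit by 21; {[22,29]} hit by 29.
Points: 7, 11, 16, 21, 29 (5 total).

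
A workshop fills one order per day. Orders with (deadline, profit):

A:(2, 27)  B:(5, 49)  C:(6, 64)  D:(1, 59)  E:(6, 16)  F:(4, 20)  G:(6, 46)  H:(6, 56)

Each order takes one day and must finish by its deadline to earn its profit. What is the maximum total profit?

Take jobs in profit order; each goes to the latest open slot no later than its deadline.
By profit: C(d6,64), D(d1,59), H(d6,56), B(d5,49), G(d6,46), A(d2,27), F(d4,20), E(d6,16)
C→slot 6; D→slot 1; H→slot 5; B→slot 4; G→slot 3; A→slot 2; F skipped; E skipped.
Profit = 59 + 27 + 46 + 49 + 56 + 64 = 301

301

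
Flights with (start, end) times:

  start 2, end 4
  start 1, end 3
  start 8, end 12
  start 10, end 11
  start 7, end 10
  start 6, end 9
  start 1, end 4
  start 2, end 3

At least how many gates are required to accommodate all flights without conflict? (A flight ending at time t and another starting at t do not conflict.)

4

The answer is the maximum number of intervals overlapping at any instant.
Events (time:±→running): 1:+→1 1:+→2 2:+→3 2:+→4 … peak 4.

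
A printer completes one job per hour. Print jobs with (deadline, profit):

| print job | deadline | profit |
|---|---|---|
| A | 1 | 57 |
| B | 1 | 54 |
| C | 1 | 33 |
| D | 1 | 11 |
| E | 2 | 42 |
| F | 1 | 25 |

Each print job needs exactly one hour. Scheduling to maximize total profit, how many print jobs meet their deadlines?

2

Profit order: A=57 B=54 E=42 C=33 F=25 D=11
Assign: A→slot 1, B skipped, E→slot 2, C skipped, F skipped, D skipped.
Slots: [1:A] [2:E]
2 of 6 scheduled.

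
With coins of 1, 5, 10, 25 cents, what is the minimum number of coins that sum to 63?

6

63 = 2×25 + 1×10 + 3×1
Total coins = 2 + 1 + 3 = 6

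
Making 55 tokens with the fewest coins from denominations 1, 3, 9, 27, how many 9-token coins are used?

55 = 2×27 + 1×1
Count of 9: 0

0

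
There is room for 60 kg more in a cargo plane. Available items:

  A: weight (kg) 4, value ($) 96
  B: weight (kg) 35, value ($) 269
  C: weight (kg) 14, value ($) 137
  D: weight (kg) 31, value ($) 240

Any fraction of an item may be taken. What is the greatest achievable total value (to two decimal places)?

557.54

Ratios (sorted): A 24.00, C 9.79, D 7.74, B 7.69
take A (4 @ 96); take C (14 @ 137); take D (31 @ 240); take 11/35 of B → 84.54. Capacity used 60/60.
Total value = 557.54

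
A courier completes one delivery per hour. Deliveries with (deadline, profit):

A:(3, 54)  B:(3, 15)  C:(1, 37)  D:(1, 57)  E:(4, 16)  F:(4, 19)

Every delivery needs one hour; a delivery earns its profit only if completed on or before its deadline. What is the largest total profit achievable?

Sort by profit descending; place each in the latest free slot ≤ its deadline.
By profit: D(d1,57), A(d3,54), C(d1,37), F(d4,19), E(d4,16), B(d3,15)
D→slot 1; A→slot 3; C skipped; F→slot 4; E→slot 2; B skipped.
Profit = 57 + 16 + 54 + 19 = 146

146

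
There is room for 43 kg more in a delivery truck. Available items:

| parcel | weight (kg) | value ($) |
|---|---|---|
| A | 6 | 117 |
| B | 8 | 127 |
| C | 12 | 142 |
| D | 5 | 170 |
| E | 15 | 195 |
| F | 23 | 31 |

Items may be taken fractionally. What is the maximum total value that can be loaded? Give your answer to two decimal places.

Greedy by value/weight ratio, highest first.
Order: D (170/5=34.00) > A (117/6=19.50) > B (127/8=15.88) > E (195/15=13.00) > C (142/12=11.83) > F (31/23=1.35)
Fill: take D (5 @ 170) → take A (6 @ 117) → take B (8 @ 127) → take E (15 @ 195) → take 9/12 of C → 106.50; 43/43 used.
Total value = 715.50

715.50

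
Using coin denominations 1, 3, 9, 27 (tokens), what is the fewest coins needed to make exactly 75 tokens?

5

75 − 2×27→21 − 2×9→3 − 1×3→0
Total coins = 2 + 2 + 1 = 5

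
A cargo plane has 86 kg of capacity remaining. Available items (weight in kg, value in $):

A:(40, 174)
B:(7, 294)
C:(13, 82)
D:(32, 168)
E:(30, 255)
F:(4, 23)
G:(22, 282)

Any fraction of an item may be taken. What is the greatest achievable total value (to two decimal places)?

Sort by value per unit weight and fill in that order.
Ratios (sorted): B 42.00, G 12.82, E 8.50, C 6.31, F 5.75, D 5.25, A 4.35
take B (7 @ 294); take G (22 @ 282); take E (30 @ 255); take C (13 @ 82); take F (4 @ 23); take 10/32 of D → 52.50. Capacity used 86/86.
Total value = 988.50

988.50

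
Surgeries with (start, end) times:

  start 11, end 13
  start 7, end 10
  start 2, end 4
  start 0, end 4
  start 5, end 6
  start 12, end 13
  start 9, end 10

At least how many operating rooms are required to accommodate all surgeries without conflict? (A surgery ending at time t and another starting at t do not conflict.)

Count concurrent intervals with a sweep; the peak is the room count.
starts: [0, 2, 5, 7, 9, 11, 12]
ends:   [4, 4, 6, 10, 10, 13, 13]
s0→1 s2→2  — peak 2.

2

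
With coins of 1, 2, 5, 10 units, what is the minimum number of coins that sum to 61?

7

61 = 6×10 + 1×1
Total coins = 6 + 1 = 7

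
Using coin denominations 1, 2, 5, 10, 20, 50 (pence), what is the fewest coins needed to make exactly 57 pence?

3

Use the largest denomination that fits, subtract, and repeat.
57 − 1×50→7 − 1×5→2 − 1×2→0
Total coins = 1 + 1 + 1 = 3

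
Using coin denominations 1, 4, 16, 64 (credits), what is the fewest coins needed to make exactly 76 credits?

Use the largest denomination that fits, subtract, and repeat.
76 = 1×64 + 3×4
Total coins = 1 + 3 = 4

4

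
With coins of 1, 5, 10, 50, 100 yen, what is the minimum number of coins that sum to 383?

10

383 − 3×100→83 − 1×50→33 − 3×10→3 − 3×1→0
Total coins = 3 + 1 + 3 + 3 = 10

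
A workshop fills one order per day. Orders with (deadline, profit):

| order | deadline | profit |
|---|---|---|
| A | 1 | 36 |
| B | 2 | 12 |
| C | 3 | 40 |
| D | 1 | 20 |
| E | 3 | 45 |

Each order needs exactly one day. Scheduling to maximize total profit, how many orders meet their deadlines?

Profit order: E=45 C=40 A=36 D=20 B=12
Assign: E→slot 3, C→slot 2, A→slot 1, D skipped, B skipped.
Slots: [1:A] [2:C] [3:E]
3 of 5 scheduled.

3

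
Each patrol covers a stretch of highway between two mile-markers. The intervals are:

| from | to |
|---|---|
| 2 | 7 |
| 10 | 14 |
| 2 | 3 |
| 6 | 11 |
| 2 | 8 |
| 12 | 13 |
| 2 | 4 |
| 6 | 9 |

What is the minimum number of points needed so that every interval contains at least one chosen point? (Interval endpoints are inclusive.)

Sort by right endpoint; whenever an interval is uncovered, place a point at its right end.
Sorted: [2,3] [2,4] [2,7] [2,8] [6,9] [6,11] [12,13] [10,14]
{[2,3],[2,4],[2,7],[2,8]} hit by 3; {[6,9],[6,11]} hit by 9; {[12,13],[10,14]} hit by 13.
Points: 3, 9, 13 (3 total).

3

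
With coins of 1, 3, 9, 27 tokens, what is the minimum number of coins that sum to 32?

4

Use the largest denomination that fits, subtract, and repeat.
32 = 1×27 + 1×3 + 2×1
Total coins = 1 + 1 + 2 = 4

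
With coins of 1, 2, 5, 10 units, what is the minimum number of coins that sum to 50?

5

50 = 5×10
Total coins = 5 = 5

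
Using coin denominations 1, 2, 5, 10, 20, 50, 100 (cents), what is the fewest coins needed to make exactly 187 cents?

187 − 1×100→87 − 1×50→37 − 1×20→17 − 1×10→7 − 1×5→2 − 1×2→0
Total coins = 1 + 1 + 1 + 1 + 1 + 1 = 6

6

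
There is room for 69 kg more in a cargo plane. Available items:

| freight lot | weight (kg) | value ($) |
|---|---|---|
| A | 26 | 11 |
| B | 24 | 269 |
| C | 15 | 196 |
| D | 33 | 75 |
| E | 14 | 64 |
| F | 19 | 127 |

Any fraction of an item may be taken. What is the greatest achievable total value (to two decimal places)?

Order: C (196/15=13.07) > B (269/24=11.21) > F (127/19=6.68) > E (64/14=4.57) > D (75/33=2.27) > A (11/26=0.42)
Fill: take C (15 @ 196) → take B (24 @ 269) → take F (19 @ 127) → take 11/14 of E → 50.29; 69/69 used.
Total value = 642.29

642.29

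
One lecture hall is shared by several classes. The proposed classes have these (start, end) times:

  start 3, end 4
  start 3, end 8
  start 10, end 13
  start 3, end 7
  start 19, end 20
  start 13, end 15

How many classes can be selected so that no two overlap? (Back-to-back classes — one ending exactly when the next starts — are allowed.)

By end time: (3,4), (3,7), (3,8), (10,13), (13,15), (19,20).
Pick (3,4); next start ≥ 4 → (10,13); next start ≥ 13 → (13,15); next start ≥ 15 → (19,20).
Selected 4 classes.

4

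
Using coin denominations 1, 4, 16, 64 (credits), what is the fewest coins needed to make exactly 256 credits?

4

Use the largest denomination that fits, subtract, and repeat.
256 = 4×64
Total coins = 4 = 4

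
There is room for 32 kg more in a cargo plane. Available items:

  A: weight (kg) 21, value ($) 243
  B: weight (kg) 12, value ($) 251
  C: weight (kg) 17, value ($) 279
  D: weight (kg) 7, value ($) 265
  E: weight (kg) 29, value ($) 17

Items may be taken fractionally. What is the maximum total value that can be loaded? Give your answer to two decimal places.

Greedy by value/weight ratio, highest first.
Ratios (sorted): D 37.86, B 20.92, C 16.41, A 11.57, E 0.59
take D (7 @ 265); take B (12 @ 251); take 13/17 of C → 213.35. Capacity used 32/32.
Total value = 729.35

729.35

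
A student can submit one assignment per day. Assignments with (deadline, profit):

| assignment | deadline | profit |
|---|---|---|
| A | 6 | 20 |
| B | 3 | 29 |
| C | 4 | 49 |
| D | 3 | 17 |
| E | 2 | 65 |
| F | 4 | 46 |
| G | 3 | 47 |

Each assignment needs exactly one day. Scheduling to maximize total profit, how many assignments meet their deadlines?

5

Profit order: E=65 C=49 G=47 F=46 B=29 A=20 D=17
Assign: E→slot 2, C→slot 4, G→slot 3, F→slot 1, B skipped, A→slot 6, D skipped.
Slots: [1:F] [2:E] [3:G] [4:C] [6:A]
5 of 7 scheduled.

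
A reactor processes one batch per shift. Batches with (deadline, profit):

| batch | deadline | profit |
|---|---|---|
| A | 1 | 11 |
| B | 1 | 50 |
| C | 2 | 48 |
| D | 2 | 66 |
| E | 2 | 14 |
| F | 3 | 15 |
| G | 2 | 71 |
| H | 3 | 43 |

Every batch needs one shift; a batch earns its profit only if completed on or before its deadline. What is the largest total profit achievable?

180

Sort by profit descending; place each in the latest free slot ≤ its deadline.
By profit: G(d2,71), D(d2,66), B(d1,50), C(d2,48), H(d3,43), F(d3,15), E(d2,14), A(d1,11)
G→slot 2; D→slot 1; B skipped; C skipped; H→slot 3; F skipped; E skipped; A skipped.
Profit = 66 + 71 + 43 = 180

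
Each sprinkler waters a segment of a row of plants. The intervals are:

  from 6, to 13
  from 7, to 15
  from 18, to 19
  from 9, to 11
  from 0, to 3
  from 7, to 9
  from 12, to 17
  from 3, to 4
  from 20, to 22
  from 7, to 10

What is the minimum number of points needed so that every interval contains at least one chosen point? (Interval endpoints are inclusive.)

5

Sort by right endpoint; whenever an interval is uncovered, place a point at its right end.
By right end: [0,3]  [3,4]  [7,9]  [7,10]  [9,11]  [6,13]  [7,15]  [12,17]  [18,19]  [20,22]
[0,3] uncovered → point at 3; [7,9] uncovered → point at 9; [12,17] uncovered → point at 17; [18,19] uncovered → point at 19; [20,22] uncovered → point at 22.
Points: 3, 9, 17, 19, 22 (5 total).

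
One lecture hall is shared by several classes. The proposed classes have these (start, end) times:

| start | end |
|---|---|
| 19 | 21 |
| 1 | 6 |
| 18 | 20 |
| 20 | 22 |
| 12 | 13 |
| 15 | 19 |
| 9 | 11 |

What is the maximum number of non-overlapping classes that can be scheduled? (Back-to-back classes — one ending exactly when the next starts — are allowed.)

5

Greedy by earliest finish: after sorting by end time, pick each interval compatible with the last pick.
Sorted by end: (1,6)  (9,11)  (12,13)  (15,19)  (18,20)  (19,21)  (20,22)
take (1,6); take (9,11); take (12,13); take (15,19); skip (18,20); take (19,21); skip (20,22).
Selected 5 classes.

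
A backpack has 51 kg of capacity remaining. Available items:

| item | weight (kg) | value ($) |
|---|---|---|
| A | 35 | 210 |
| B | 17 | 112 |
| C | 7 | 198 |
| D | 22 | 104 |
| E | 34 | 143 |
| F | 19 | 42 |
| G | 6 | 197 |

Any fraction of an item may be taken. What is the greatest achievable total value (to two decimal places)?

633.00

Ratios (sorted): G 32.83, C 28.29, B 6.59, A 6.00, D 4.73, E 4.21, F 2.21
take G (6 @ 197); take C (7 @ 198); take B (17 @ 112); take 21/35 of A → 126.00. Capacity used 51/51.
Total value = 633.00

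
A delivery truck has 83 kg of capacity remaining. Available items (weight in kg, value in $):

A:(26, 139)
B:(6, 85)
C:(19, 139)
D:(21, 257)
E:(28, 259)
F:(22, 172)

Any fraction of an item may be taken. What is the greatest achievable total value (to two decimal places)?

Order: B (85/6=14.17) > D (257/21=12.24) > E (259/28=9.25) > F (172/22=7.82) > C (139/19=7.32) > A (139/26=5.35)
Fill: take B (6 @ 85) → take D (21 @ 257) → take E (28 @ 259) → take F (22 @ 172) → take 6/19 of C → 43.89; 83/83 used.
Total value = 816.89

816.89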